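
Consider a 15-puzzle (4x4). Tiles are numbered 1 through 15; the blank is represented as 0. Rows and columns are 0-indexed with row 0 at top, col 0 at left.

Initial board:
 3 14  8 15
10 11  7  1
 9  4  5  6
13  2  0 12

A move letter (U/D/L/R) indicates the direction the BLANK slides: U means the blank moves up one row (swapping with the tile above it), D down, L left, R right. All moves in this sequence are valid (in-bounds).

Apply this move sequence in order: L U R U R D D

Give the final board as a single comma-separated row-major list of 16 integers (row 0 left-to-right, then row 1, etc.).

After move 1 (L):
 3 14  8 15
10 11  7  1
 9  4  5  6
13  0  2 12

After move 2 (U):
 3 14  8 15
10 11  7  1
 9  0  5  6
13  4  2 12

After move 3 (R):
 3 14  8 15
10 11  7  1
 9  5  0  6
13  4  2 12

After move 4 (U):
 3 14  8 15
10 11  0  1
 9  5  7  6
13  4  2 12

After move 5 (R):
 3 14  8 15
10 11  1  0
 9  5  7  6
13  4  2 12

After move 6 (D):
 3 14  8 15
10 11  1  6
 9  5  7  0
13  4  2 12

After move 7 (D):
 3 14  8 15
10 11  1  6
 9  5  7 12
13  4  2  0

Answer: 3, 14, 8, 15, 10, 11, 1, 6, 9, 5, 7, 12, 13, 4, 2, 0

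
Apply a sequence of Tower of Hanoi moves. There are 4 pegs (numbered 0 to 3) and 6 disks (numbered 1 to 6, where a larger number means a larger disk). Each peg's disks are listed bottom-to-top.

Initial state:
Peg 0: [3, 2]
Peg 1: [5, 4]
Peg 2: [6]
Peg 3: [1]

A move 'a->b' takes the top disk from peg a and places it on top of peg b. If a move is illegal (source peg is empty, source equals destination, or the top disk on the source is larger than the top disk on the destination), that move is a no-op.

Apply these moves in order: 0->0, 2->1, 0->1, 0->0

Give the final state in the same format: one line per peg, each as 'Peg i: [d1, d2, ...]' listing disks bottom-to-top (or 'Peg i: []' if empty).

Answer: Peg 0: [3]
Peg 1: [5, 4, 2]
Peg 2: [6]
Peg 3: [1]

Derivation:
After move 1 (0->0):
Peg 0: [3, 2]
Peg 1: [5, 4]
Peg 2: [6]
Peg 3: [1]

After move 2 (2->1):
Peg 0: [3, 2]
Peg 1: [5, 4]
Peg 2: [6]
Peg 3: [1]

After move 3 (0->1):
Peg 0: [3]
Peg 1: [5, 4, 2]
Peg 2: [6]
Peg 3: [1]

After move 4 (0->0):
Peg 0: [3]
Peg 1: [5, 4, 2]
Peg 2: [6]
Peg 3: [1]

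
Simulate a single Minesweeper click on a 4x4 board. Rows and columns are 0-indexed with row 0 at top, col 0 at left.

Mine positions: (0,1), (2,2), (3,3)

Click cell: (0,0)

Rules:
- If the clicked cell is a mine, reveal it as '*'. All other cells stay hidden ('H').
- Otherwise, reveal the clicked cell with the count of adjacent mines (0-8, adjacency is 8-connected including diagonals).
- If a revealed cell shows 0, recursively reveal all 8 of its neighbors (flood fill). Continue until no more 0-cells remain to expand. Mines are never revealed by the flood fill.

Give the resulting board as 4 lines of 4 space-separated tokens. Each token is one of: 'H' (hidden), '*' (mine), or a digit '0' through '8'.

1 H H H
H H H H
H H H H
H H H H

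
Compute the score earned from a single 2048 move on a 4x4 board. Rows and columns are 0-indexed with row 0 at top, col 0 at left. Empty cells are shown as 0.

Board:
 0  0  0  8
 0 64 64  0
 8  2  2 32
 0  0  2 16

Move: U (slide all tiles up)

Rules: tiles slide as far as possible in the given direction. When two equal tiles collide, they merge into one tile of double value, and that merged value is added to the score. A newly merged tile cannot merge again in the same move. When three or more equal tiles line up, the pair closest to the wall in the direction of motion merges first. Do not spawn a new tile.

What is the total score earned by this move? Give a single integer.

Answer: 4

Derivation:
Slide up:
col 0: [0, 0, 8, 0] -> [8, 0, 0, 0]  score +0 (running 0)
col 1: [0, 64, 2, 0] -> [64, 2, 0, 0]  score +0 (running 0)
col 2: [0, 64, 2, 2] -> [64, 4, 0, 0]  score +4 (running 4)
col 3: [8, 0, 32, 16] -> [8, 32, 16, 0]  score +0 (running 4)
Board after move:
 8 64 64  8
 0  2  4 32
 0  0  0 16
 0  0  0  0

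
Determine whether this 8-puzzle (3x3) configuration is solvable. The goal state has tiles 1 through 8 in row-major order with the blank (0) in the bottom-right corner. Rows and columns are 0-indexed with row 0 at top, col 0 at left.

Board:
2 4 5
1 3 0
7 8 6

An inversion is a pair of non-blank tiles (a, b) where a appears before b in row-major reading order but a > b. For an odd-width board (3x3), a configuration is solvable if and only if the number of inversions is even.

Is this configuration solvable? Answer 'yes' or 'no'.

Inversions (pairs i<j in row-major order where tile[i] > tile[j] > 0): 7
7 is odd, so the puzzle is not solvable.

Answer: no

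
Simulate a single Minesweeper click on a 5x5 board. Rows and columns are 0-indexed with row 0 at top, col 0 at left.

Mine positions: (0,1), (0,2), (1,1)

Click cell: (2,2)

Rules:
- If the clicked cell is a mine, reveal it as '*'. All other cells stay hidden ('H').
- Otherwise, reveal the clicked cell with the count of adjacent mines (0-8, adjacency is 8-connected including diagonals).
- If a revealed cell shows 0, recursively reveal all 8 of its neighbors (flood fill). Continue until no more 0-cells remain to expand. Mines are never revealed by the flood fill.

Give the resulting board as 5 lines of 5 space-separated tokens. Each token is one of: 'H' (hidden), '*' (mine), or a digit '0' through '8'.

H H H H H
H H H H H
H H 1 H H
H H H H H
H H H H H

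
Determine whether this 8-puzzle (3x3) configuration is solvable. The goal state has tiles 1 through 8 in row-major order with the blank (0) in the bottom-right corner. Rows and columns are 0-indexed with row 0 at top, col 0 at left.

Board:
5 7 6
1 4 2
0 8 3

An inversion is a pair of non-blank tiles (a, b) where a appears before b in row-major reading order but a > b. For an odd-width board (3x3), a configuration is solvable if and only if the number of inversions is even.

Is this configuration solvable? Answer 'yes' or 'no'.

Inversions (pairs i<j in row-major order where tile[i] > tile[j] > 0): 16
16 is even, so the puzzle is solvable.

Answer: yes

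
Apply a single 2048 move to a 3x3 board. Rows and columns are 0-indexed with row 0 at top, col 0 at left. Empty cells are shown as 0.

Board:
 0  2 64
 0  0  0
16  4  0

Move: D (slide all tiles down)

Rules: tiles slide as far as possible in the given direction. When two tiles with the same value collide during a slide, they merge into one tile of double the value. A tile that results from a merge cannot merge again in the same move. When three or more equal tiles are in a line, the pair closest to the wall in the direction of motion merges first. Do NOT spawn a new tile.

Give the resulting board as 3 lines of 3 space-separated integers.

Answer:  0  0  0
 0  2  0
16  4 64

Derivation:
Slide down:
col 0: [0, 0, 16] -> [0, 0, 16]
col 1: [2, 0, 4] -> [0, 2, 4]
col 2: [64, 0, 0] -> [0, 0, 64]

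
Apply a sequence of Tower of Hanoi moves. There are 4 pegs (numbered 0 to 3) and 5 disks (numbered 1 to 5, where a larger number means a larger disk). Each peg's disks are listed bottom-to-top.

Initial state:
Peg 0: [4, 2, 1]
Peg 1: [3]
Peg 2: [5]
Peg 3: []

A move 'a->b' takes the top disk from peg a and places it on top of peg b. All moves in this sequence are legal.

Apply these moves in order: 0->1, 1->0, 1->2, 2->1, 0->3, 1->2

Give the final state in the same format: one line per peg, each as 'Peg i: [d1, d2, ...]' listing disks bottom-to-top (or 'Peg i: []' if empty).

After move 1 (0->1):
Peg 0: [4, 2]
Peg 1: [3, 1]
Peg 2: [5]
Peg 3: []

After move 2 (1->0):
Peg 0: [4, 2, 1]
Peg 1: [3]
Peg 2: [5]
Peg 3: []

After move 3 (1->2):
Peg 0: [4, 2, 1]
Peg 1: []
Peg 2: [5, 3]
Peg 3: []

After move 4 (2->1):
Peg 0: [4, 2, 1]
Peg 1: [3]
Peg 2: [5]
Peg 3: []

After move 5 (0->3):
Peg 0: [4, 2]
Peg 1: [3]
Peg 2: [5]
Peg 3: [1]

After move 6 (1->2):
Peg 0: [4, 2]
Peg 1: []
Peg 2: [5, 3]
Peg 3: [1]

Answer: Peg 0: [4, 2]
Peg 1: []
Peg 2: [5, 3]
Peg 3: [1]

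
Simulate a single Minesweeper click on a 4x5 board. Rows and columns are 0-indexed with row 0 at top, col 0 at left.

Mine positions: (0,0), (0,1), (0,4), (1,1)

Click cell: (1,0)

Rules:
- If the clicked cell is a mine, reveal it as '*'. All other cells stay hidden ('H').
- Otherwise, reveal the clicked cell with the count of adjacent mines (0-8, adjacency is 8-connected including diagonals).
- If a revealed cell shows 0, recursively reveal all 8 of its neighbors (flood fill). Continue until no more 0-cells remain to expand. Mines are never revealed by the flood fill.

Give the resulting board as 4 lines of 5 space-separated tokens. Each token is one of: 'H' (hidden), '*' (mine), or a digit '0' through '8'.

H H H H H
3 H H H H
H H H H H
H H H H H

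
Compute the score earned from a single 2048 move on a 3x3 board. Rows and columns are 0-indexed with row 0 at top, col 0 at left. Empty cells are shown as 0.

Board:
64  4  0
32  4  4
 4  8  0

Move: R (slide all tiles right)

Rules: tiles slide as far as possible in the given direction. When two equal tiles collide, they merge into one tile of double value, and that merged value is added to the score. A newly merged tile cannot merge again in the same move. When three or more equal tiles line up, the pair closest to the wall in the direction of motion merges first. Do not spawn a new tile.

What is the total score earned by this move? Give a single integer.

Answer: 8

Derivation:
Slide right:
row 0: [64, 4, 0] -> [0, 64, 4]  score +0 (running 0)
row 1: [32, 4, 4] -> [0, 32, 8]  score +8 (running 8)
row 2: [4, 8, 0] -> [0, 4, 8]  score +0 (running 8)
Board after move:
 0 64  4
 0 32  8
 0  4  8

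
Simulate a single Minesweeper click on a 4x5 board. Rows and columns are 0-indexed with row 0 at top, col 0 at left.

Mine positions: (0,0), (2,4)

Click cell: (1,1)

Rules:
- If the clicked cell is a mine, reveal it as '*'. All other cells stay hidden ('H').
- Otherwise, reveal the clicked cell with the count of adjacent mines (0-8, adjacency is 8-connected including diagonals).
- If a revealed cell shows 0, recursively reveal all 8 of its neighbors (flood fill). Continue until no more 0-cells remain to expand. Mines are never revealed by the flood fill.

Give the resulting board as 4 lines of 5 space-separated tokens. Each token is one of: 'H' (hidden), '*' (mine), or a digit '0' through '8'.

H H H H H
H 1 H H H
H H H H H
H H H H H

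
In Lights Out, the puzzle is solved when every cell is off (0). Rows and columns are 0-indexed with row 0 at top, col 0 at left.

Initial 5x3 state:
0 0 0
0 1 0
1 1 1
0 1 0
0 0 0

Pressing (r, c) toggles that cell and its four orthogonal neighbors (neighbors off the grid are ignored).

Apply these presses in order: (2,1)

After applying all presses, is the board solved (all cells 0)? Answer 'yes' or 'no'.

After press 1 at (2,1):
0 0 0
0 0 0
0 0 0
0 0 0
0 0 0

Lights still on: 0

Answer: yes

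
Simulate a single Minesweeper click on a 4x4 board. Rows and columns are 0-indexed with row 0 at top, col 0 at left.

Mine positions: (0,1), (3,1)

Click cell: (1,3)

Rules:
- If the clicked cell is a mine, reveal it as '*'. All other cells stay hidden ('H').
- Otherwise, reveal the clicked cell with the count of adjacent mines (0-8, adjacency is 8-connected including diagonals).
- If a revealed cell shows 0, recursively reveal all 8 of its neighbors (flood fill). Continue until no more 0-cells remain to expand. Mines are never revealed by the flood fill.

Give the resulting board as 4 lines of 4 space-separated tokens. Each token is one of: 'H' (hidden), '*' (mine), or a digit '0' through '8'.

H H 1 0
H H 1 0
H H 1 0
H H 1 0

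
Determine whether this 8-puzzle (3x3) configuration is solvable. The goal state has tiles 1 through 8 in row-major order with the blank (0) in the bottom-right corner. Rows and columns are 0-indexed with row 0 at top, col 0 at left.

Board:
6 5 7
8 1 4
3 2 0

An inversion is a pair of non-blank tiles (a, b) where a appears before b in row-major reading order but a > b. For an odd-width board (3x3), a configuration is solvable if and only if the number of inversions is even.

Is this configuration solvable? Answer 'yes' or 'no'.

Answer: yes

Derivation:
Inversions (pairs i<j in row-major order where tile[i] > tile[j] > 0): 20
20 is even, so the puzzle is solvable.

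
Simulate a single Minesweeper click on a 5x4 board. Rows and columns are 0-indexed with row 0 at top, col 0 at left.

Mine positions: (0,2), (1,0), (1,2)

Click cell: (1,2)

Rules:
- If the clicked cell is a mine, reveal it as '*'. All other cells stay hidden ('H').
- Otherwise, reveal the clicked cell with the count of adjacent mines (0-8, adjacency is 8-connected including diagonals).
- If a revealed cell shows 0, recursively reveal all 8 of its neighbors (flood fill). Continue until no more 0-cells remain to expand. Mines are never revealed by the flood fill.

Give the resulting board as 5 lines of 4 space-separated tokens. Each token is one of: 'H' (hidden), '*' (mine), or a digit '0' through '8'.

H H H H
H H * H
H H H H
H H H H
H H H H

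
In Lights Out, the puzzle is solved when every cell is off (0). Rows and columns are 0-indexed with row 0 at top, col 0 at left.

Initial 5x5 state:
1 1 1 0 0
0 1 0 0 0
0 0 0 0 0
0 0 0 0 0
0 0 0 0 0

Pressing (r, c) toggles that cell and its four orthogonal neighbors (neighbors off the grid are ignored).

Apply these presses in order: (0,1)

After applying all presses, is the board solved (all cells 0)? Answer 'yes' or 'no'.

After press 1 at (0,1):
0 0 0 0 0
0 0 0 0 0
0 0 0 0 0
0 0 0 0 0
0 0 0 0 0

Lights still on: 0

Answer: yes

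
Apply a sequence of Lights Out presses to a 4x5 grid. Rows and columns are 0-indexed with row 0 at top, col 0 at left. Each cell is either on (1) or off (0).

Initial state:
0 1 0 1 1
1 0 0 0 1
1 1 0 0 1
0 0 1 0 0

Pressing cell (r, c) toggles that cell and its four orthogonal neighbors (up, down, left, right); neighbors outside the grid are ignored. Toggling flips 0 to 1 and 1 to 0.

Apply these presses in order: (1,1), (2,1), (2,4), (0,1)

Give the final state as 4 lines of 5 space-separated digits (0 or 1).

After press 1 at (1,1):
0 0 0 1 1
0 1 1 0 1
1 0 0 0 1
0 0 1 0 0

After press 2 at (2,1):
0 0 0 1 1
0 0 1 0 1
0 1 1 0 1
0 1 1 0 0

After press 3 at (2,4):
0 0 0 1 1
0 0 1 0 0
0 1 1 1 0
0 1 1 0 1

After press 4 at (0,1):
1 1 1 1 1
0 1 1 0 0
0 1 1 1 0
0 1 1 0 1

Answer: 1 1 1 1 1
0 1 1 0 0
0 1 1 1 0
0 1 1 0 1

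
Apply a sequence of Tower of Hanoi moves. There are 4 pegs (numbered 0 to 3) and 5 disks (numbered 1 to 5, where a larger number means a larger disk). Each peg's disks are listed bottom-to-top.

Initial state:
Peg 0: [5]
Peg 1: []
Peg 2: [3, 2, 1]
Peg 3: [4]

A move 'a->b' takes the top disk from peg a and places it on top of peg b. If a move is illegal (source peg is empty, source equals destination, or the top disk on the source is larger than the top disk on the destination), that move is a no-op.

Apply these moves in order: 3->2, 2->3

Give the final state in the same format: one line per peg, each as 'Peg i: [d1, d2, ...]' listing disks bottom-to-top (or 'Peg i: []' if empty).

Answer: Peg 0: [5]
Peg 1: []
Peg 2: [3, 2]
Peg 3: [4, 1]

Derivation:
After move 1 (3->2):
Peg 0: [5]
Peg 1: []
Peg 2: [3, 2, 1]
Peg 3: [4]

After move 2 (2->3):
Peg 0: [5]
Peg 1: []
Peg 2: [3, 2]
Peg 3: [4, 1]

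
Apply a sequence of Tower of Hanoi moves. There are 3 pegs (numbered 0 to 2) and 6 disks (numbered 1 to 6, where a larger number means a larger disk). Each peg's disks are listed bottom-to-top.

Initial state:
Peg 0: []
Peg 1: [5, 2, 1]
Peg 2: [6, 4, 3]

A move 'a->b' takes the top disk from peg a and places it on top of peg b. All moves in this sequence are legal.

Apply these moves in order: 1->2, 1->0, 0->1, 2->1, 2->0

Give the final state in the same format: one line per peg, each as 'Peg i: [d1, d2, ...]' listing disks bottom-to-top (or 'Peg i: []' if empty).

Answer: Peg 0: [3]
Peg 1: [5, 2, 1]
Peg 2: [6, 4]

Derivation:
After move 1 (1->2):
Peg 0: []
Peg 1: [5, 2]
Peg 2: [6, 4, 3, 1]

After move 2 (1->0):
Peg 0: [2]
Peg 1: [5]
Peg 2: [6, 4, 3, 1]

After move 3 (0->1):
Peg 0: []
Peg 1: [5, 2]
Peg 2: [6, 4, 3, 1]

After move 4 (2->1):
Peg 0: []
Peg 1: [5, 2, 1]
Peg 2: [6, 4, 3]

After move 5 (2->0):
Peg 0: [3]
Peg 1: [5, 2, 1]
Peg 2: [6, 4]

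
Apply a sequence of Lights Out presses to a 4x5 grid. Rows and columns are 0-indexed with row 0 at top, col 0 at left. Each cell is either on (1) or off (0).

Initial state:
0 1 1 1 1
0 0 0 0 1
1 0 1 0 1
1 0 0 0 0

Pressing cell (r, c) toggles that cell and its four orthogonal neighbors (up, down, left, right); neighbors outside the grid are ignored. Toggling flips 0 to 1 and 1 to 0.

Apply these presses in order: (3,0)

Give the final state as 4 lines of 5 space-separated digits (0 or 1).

After press 1 at (3,0):
0 1 1 1 1
0 0 0 0 1
0 0 1 0 1
0 1 0 0 0

Answer: 0 1 1 1 1
0 0 0 0 1
0 0 1 0 1
0 1 0 0 0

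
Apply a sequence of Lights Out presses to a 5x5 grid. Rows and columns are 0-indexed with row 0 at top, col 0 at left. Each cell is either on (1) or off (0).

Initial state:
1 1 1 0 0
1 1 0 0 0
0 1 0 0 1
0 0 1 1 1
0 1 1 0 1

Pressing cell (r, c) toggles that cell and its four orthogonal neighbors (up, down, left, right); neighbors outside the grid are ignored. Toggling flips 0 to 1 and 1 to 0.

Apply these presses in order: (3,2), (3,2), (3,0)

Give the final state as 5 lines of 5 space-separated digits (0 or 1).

After press 1 at (3,2):
1 1 1 0 0
1 1 0 0 0
0 1 1 0 1
0 1 0 0 1
0 1 0 0 1

After press 2 at (3,2):
1 1 1 0 0
1 1 0 0 0
0 1 0 0 1
0 0 1 1 1
0 1 1 0 1

After press 3 at (3,0):
1 1 1 0 0
1 1 0 0 0
1 1 0 0 1
1 1 1 1 1
1 1 1 0 1

Answer: 1 1 1 0 0
1 1 0 0 0
1 1 0 0 1
1 1 1 1 1
1 1 1 0 1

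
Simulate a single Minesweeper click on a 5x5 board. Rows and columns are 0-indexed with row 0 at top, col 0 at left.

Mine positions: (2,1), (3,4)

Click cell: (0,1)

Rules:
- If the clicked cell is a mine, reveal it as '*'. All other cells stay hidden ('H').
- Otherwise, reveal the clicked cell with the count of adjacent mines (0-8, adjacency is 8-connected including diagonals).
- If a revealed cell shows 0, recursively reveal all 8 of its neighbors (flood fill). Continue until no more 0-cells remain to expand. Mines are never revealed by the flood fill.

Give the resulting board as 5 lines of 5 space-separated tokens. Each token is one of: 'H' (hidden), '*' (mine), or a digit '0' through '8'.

0 0 0 0 0
1 1 1 0 0
H H 1 1 1
H H H H H
H H H H H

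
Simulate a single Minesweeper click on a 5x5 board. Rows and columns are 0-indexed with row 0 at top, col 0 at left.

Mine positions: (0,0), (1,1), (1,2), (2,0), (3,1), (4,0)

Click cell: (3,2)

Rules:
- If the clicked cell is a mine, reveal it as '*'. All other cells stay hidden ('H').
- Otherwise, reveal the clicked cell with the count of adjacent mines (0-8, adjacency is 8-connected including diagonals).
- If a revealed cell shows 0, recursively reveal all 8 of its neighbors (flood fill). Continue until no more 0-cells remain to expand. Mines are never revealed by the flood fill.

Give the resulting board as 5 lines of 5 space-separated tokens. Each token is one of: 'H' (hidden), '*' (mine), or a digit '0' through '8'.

H H H H H
H H H H H
H H H H H
H H 1 H H
H H H H H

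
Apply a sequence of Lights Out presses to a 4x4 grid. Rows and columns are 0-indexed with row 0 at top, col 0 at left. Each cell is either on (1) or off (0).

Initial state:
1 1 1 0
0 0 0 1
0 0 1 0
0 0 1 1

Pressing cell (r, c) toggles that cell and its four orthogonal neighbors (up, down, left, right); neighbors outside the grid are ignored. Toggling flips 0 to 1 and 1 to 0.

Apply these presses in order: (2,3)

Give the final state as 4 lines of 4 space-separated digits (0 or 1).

After press 1 at (2,3):
1 1 1 0
0 0 0 0
0 0 0 1
0 0 1 0

Answer: 1 1 1 0
0 0 0 0
0 0 0 1
0 0 1 0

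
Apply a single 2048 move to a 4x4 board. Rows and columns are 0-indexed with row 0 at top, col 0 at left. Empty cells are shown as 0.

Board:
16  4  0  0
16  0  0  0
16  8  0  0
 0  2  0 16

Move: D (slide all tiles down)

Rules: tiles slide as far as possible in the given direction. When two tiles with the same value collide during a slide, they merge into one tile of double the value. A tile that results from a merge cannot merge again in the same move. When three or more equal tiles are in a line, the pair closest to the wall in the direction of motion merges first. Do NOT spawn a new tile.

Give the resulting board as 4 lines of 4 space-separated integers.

Slide down:
col 0: [16, 16, 16, 0] -> [0, 0, 16, 32]
col 1: [4, 0, 8, 2] -> [0, 4, 8, 2]
col 2: [0, 0, 0, 0] -> [0, 0, 0, 0]
col 3: [0, 0, 0, 16] -> [0, 0, 0, 16]

Answer:  0  0  0  0
 0  4  0  0
16  8  0  0
32  2  0 16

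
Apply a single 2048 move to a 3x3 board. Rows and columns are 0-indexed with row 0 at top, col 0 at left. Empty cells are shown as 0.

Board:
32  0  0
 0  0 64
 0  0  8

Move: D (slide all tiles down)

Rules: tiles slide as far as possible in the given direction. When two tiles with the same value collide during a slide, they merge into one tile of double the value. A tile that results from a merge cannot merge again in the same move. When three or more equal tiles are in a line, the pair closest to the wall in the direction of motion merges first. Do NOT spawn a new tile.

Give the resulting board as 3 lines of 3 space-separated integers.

Answer:  0  0  0
 0  0 64
32  0  8

Derivation:
Slide down:
col 0: [32, 0, 0] -> [0, 0, 32]
col 1: [0, 0, 0] -> [0, 0, 0]
col 2: [0, 64, 8] -> [0, 64, 8]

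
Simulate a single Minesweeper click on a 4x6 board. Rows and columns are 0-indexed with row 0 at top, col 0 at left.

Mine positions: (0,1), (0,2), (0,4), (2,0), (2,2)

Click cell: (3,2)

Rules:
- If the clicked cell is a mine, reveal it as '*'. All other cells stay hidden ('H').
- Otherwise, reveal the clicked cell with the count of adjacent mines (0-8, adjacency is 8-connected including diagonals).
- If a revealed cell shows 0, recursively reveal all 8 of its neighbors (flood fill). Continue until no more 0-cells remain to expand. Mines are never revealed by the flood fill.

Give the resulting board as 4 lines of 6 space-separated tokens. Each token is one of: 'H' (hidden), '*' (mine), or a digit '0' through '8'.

H H H H H H
H H H H H H
H H H H H H
H H 1 H H H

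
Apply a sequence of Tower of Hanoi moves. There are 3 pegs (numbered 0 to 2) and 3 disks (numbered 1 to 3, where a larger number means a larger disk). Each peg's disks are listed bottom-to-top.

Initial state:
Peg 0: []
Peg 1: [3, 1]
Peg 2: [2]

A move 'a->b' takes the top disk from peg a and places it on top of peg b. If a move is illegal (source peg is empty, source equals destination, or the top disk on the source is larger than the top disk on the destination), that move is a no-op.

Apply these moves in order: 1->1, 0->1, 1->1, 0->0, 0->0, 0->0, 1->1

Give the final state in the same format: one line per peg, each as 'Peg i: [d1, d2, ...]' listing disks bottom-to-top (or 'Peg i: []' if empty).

After move 1 (1->1):
Peg 0: []
Peg 1: [3, 1]
Peg 2: [2]

After move 2 (0->1):
Peg 0: []
Peg 1: [3, 1]
Peg 2: [2]

After move 3 (1->1):
Peg 0: []
Peg 1: [3, 1]
Peg 2: [2]

After move 4 (0->0):
Peg 0: []
Peg 1: [3, 1]
Peg 2: [2]

After move 5 (0->0):
Peg 0: []
Peg 1: [3, 1]
Peg 2: [2]

After move 6 (0->0):
Peg 0: []
Peg 1: [3, 1]
Peg 2: [2]

After move 7 (1->1):
Peg 0: []
Peg 1: [3, 1]
Peg 2: [2]

Answer: Peg 0: []
Peg 1: [3, 1]
Peg 2: [2]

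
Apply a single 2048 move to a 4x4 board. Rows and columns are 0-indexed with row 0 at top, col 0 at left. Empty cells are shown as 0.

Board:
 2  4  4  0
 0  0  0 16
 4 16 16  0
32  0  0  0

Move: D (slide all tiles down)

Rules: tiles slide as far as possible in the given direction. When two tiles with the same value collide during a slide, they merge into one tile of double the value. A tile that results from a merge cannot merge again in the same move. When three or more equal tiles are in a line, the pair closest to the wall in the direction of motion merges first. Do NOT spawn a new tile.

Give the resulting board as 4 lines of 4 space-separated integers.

Slide down:
col 0: [2, 0, 4, 32] -> [0, 2, 4, 32]
col 1: [4, 0, 16, 0] -> [0, 0, 4, 16]
col 2: [4, 0, 16, 0] -> [0, 0, 4, 16]
col 3: [0, 16, 0, 0] -> [0, 0, 0, 16]

Answer:  0  0  0  0
 2  0  0  0
 4  4  4  0
32 16 16 16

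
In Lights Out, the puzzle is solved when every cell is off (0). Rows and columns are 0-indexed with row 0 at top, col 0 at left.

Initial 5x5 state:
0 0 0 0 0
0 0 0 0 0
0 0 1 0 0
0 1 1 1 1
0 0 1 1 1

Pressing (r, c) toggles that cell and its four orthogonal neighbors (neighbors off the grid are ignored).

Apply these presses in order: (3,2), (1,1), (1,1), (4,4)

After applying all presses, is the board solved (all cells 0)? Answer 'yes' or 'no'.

After press 1 at (3,2):
0 0 0 0 0
0 0 0 0 0
0 0 0 0 0
0 0 0 0 1
0 0 0 1 1

After press 2 at (1,1):
0 1 0 0 0
1 1 1 0 0
0 1 0 0 0
0 0 0 0 1
0 0 0 1 1

After press 3 at (1,1):
0 0 0 0 0
0 0 0 0 0
0 0 0 0 0
0 0 0 0 1
0 0 0 1 1

After press 4 at (4,4):
0 0 0 0 0
0 0 0 0 0
0 0 0 0 0
0 0 0 0 0
0 0 0 0 0

Lights still on: 0

Answer: yes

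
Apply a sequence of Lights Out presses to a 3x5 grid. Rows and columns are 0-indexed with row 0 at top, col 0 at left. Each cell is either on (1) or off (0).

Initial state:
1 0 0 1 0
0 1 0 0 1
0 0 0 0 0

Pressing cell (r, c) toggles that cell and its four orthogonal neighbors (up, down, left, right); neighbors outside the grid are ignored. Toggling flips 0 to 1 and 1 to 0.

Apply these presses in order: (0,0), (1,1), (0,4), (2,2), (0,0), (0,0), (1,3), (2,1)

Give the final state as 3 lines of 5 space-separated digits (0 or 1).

Answer: 0 0 0 1 1
0 1 1 1 1
1 1 0 0 0

Derivation:
After press 1 at (0,0):
0 1 0 1 0
1 1 0 0 1
0 0 0 0 0

After press 2 at (1,1):
0 0 0 1 0
0 0 1 0 1
0 1 0 0 0

After press 3 at (0,4):
0 0 0 0 1
0 0 1 0 0
0 1 0 0 0

After press 4 at (2,2):
0 0 0 0 1
0 0 0 0 0
0 0 1 1 0

After press 5 at (0,0):
1 1 0 0 1
1 0 0 0 0
0 0 1 1 0

After press 6 at (0,0):
0 0 0 0 1
0 0 0 0 0
0 0 1 1 0

After press 7 at (1,3):
0 0 0 1 1
0 0 1 1 1
0 0 1 0 0

After press 8 at (2,1):
0 0 0 1 1
0 1 1 1 1
1 1 0 0 0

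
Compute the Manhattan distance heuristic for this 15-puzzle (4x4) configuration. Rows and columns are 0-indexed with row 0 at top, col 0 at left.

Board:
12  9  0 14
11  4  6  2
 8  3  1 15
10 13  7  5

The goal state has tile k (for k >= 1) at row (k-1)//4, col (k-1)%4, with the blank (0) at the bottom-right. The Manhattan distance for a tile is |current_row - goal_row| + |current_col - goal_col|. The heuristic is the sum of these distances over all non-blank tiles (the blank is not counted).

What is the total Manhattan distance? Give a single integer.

Tile 12: at (0,0), goal (2,3), distance |0-2|+|0-3| = 5
Tile 9: at (0,1), goal (2,0), distance |0-2|+|1-0| = 3
Tile 14: at (0,3), goal (3,1), distance |0-3|+|3-1| = 5
Tile 11: at (1,0), goal (2,2), distance |1-2|+|0-2| = 3
Tile 4: at (1,1), goal (0,3), distance |1-0|+|1-3| = 3
Tile 6: at (1,2), goal (1,1), distance |1-1|+|2-1| = 1
Tile 2: at (1,3), goal (0,1), distance |1-0|+|3-1| = 3
Tile 8: at (2,0), goal (1,3), distance |2-1|+|0-3| = 4
Tile 3: at (2,1), goal (0,2), distance |2-0|+|1-2| = 3
Tile 1: at (2,2), goal (0,0), distance |2-0|+|2-0| = 4
Tile 15: at (2,3), goal (3,2), distance |2-3|+|3-2| = 2
Tile 10: at (3,0), goal (2,1), distance |3-2|+|0-1| = 2
Tile 13: at (3,1), goal (3,0), distance |3-3|+|1-0| = 1
Tile 7: at (3,2), goal (1,2), distance |3-1|+|2-2| = 2
Tile 5: at (3,3), goal (1,0), distance |3-1|+|3-0| = 5
Sum: 5 + 3 + 5 + 3 + 3 + 1 + 3 + 4 + 3 + 4 + 2 + 2 + 1 + 2 + 5 = 46

Answer: 46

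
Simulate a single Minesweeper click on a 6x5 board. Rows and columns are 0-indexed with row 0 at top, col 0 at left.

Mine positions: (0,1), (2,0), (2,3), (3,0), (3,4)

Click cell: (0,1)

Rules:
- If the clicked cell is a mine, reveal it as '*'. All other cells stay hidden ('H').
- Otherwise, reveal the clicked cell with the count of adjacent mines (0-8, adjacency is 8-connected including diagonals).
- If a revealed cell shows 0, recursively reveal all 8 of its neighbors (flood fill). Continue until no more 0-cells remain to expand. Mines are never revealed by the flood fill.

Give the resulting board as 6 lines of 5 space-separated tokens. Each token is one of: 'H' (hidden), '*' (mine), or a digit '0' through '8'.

H * H H H
H H H H H
H H H H H
H H H H H
H H H H H
H H H H H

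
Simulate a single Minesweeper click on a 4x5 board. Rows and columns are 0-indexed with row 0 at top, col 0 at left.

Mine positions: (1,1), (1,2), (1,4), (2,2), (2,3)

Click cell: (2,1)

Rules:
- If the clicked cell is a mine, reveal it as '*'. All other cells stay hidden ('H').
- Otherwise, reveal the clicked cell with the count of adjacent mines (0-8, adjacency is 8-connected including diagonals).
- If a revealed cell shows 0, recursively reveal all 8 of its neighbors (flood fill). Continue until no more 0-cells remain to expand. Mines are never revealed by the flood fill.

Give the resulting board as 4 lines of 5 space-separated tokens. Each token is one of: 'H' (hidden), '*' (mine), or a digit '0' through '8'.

H H H H H
H H H H H
H 3 H H H
H H H H H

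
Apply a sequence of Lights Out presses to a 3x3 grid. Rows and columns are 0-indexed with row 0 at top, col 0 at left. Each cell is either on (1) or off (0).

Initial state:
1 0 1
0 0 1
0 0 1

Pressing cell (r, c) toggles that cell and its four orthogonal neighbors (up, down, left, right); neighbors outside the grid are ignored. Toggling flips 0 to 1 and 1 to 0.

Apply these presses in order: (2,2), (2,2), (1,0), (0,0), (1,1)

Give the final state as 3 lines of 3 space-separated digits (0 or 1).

Answer: 1 0 1
1 0 0
1 1 1

Derivation:
After press 1 at (2,2):
1 0 1
0 0 0
0 1 0

After press 2 at (2,2):
1 0 1
0 0 1
0 0 1

After press 3 at (1,0):
0 0 1
1 1 1
1 0 1

After press 4 at (0,0):
1 1 1
0 1 1
1 0 1

After press 5 at (1,1):
1 0 1
1 0 0
1 1 1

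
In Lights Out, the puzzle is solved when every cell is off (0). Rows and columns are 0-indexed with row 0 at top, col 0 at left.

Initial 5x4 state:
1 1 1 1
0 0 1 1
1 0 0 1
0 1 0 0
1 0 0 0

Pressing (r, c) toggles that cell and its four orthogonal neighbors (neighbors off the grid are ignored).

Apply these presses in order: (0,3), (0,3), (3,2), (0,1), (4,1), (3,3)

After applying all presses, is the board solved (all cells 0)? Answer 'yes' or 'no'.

After press 1 at (0,3):
1 1 0 0
0 0 1 0
1 0 0 1
0 1 0 0
1 0 0 0

After press 2 at (0,3):
1 1 1 1
0 0 1 1
1 0 0 1
0 1 0 0
1 0 0 0

After press 3 at (3,2):
1 1 1 1
0 0 1 1
1 0 1 1
0 0 1 1
1 0 1 0

After press 4 at (0,1):
0 0 0 1
0 1 1 1
1 0 1 1
0 0 1 1
1 0 1 0

After press 5 at (4,1):
0 0 0 1
0 1 1 1
1 0 1 1
0 1 1 1
0 1 0 0

After press 6 at (3,3):
0 0 0 1
0 1 1 1
1 0 1 0
0 1 0 0
0 1 0 1

Lights still on: 9

Answer: no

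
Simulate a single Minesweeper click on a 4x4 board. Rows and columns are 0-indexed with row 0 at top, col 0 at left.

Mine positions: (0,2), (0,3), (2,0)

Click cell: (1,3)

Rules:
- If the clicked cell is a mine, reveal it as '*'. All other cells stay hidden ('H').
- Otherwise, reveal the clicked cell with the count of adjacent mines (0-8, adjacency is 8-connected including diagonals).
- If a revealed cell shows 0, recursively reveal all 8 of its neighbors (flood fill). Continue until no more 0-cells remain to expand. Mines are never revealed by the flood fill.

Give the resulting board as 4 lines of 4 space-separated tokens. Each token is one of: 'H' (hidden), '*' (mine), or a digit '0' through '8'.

H H H H
H H H 2
H H H H
H H H H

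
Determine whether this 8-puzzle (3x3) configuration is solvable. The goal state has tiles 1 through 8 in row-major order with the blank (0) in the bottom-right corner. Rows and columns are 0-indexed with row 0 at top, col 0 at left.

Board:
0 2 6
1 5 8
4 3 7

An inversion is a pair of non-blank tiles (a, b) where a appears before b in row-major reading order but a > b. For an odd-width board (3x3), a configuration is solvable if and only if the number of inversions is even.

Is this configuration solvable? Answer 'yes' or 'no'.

Inversions (pairs i<j in row-major order where tile[i] > tile[j] > 0): 11
11 is odd, so the puzzle is not solvable.

Answer: no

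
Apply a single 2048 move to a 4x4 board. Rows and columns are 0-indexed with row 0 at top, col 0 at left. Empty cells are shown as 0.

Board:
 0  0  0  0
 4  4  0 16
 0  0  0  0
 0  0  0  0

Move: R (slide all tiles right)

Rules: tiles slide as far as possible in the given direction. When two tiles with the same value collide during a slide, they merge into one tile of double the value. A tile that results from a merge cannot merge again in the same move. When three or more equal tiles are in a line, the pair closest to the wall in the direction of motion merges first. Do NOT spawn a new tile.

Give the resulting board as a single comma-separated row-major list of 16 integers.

Slide right:
row 0: [0, 0, 0, 0] -> [0, 0, 0, 0]
row 1: [4, 4, 0, 16] -> [0, 0, 8, 16]
row 2: [0, 0, 0, 0] -> [0, 0, 0, 0]
row 3: [0, 0, 0, 0] -> [0, 0, 0, 0]

Answer: 0, 0, 0, 0, 0, 0, 8, 16, 0, 0, 0, 0, 0, 0, 0, 0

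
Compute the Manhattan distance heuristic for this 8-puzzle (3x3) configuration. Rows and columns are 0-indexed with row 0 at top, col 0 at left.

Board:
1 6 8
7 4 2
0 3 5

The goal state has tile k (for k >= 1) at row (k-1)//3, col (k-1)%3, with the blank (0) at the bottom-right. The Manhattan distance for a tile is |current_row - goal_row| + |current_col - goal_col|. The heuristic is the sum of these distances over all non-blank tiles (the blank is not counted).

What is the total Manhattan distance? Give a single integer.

Answer: 14

Derivation:
Tile 1: (0,0)->(0,0) = 0
Tile 6: (0,1)->(1,2) = 2
Tile 8: (0,2)->(2,1) = 3
Tile 7: (1,0)->(2,0) = 1
Tile 4: (1,1)->(1,0) = 1
Tile 2: (1,2)->(0,1) = 2
Tile 3: (2,1)->(0,2) = 3
Tile 5: (2,2)->(1,1) = 2
Sum: 0 + 2 + 3 + 1 + 1 + 2 + 3 + 2 = 14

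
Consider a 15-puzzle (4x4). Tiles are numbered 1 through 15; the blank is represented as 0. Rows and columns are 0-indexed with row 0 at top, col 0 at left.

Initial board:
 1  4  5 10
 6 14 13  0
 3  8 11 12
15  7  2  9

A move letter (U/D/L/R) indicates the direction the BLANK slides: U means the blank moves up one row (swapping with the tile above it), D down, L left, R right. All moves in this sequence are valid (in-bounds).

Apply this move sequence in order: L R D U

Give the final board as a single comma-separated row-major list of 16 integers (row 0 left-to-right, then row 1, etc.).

After move 1 (L):
 1  4  5 10
 6 14  0 13
 3  8 11 12
15  7  2  9

After move 2 (R):
 1  4  5 10
 6 14 13  0
 3  8 11 12
15  7  2  9

After move 3 (D):
 1  4  5 10
 6 14 13 12
 3  8 11  0
15  7  2  9

After move 4 (U):
 1  4  5 10
 6 14 13  0
 3  8 11 12
15  7  2  9

Answer: 1, 4, 5, 10, 6, 14, 13, 0, 3, 8, 11, 12, 15, 7, 2, 9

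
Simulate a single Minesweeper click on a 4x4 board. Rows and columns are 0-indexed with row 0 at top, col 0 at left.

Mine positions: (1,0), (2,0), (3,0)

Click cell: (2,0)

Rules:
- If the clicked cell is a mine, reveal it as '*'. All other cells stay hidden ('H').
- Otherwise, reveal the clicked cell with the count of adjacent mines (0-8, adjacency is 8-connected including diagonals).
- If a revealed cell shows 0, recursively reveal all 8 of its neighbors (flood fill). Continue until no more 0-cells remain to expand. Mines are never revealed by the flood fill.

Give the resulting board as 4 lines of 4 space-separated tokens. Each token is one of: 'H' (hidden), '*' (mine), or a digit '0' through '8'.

H H H H
H H H H
* H H H
H H H H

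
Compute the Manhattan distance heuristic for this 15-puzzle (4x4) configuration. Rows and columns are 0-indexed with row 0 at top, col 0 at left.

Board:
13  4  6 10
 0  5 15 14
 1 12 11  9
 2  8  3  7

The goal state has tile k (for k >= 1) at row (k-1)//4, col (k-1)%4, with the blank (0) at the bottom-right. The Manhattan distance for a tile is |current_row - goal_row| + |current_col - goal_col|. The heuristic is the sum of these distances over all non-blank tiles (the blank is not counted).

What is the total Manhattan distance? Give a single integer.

Answer: 39

Derivation:
Tile 13: at (0,0), goal (3,0), distance |0-3|+|0-0| = 3
Tile 4: at (0,1), goal (0,3), distance |0-0|+|1-3| = 2
Tile 6: at (0,2), goal (1,1), distance |0-1|+|2-1| = 2
Tile 10: at (0,3), goal (2,1), distance |0-2|+|3-1| = 4
Tile 5: at (1,1), goal (1,0), distance |1-1|+|1-0| = 1
Tile 15: at (1,2), goal (3,2), distance |1-3|+|2-2| = 2
Tile 14: at (1,3), goal (3,1), distance |1-3|+|3-1| = 4
Tile 1: at (2,0), goal (0,0), distance |2-0|+|0-0| = 2
Tile 12: at (2,1), goal (2,3), distance |2-2|+|1-3| = 2
Tile 11: at (2,2), goal (2,2), distance |2-2|+|2-2| = 0
Tile 9: at (2,3), goal (2,0), distance |2-2|+|3-0| = 3
Tile 2: at (3,0), goal (0,1), distance |3-0|+|0-1| = 4
Tile 8: at (3,1), goal (1,3), distance |3-1|+|1-3| = 4
Tile 3: at (3,2), goal (0,2), distance |3-0|+|2-2| = 3
Tile 7: at (3,3), goal (1,2), distance |3-1|+|3-2| = 3
Sum: 3 + 2 + 2 + 4 + 1 + 2 + 4 + 2 + 2 + 0 + 3 + 4 + 4 + 3 + 3 = 39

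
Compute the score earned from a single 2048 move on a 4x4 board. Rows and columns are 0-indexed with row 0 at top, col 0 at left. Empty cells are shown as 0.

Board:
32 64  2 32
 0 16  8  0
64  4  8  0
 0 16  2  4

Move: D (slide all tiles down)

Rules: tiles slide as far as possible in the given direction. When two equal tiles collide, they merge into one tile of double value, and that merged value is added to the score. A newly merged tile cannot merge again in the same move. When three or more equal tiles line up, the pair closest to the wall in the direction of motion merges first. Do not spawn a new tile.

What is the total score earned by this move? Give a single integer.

Slide down:
col 0: [32, 0, 64, 0] -> [0, 0, 32, 64]  score +0 (running 0)
col 1: [64, 16, 4, 16] -> [64, 16, 4, 16]  score +0 (running 0)
col 2: [2, 8, 8, 2] -> [0, 2, 16, 2]  score +16 (running 16)
col 3: [32, 0, 0, 4] -> [0, 0, 32, 4]  score +0 (running 16)
Board after move:
 0 64  0  0
 0 16  2  0
32  4 16 32
64 16  2  4

Answer: 16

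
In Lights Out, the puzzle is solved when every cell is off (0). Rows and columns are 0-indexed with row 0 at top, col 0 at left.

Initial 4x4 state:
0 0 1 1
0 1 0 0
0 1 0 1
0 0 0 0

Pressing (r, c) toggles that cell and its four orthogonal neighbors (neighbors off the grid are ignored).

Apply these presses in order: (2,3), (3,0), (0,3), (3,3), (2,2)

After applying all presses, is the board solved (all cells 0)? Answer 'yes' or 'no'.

Answer: no

Derivation:
After press 1 at (2,3):
0 0 1 1
0 1 0 1
0 1 1 0
0 0 0 1

After press 2 at (3,0):
0 0 1 1
0 1 0 1
1 1 1 0
1 1 0 1

After press 3 at (0,3):
0 0 0 0
0 1 0 0
1 1 1 0
1 1 0 1

After press 4 at (3,3):
0 0 0 0
0 1 0 0
1 1 1 1
1 1 1 0

After press 5 at (2,2):
0 0 0 0
0 1 1 0
1 0 0 0
1 1 0 0

Lights still on: 5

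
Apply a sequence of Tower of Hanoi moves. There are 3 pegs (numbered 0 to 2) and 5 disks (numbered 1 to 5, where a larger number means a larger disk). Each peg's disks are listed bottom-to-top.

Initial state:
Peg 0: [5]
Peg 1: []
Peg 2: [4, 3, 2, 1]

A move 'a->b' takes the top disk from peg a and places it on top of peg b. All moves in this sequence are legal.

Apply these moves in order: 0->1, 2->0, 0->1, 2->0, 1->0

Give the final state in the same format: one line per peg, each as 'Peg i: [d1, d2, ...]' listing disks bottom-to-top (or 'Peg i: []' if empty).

Answer: Peg 0: [2, 1]
Peg 1: [5]
Peg 2: [4, 3]

Derivation:
After move 1 (0->1):
Peg 0: []
Peg 1: [5]
Peg 2: [4, 3, 2, 1]

After move 2 (2->0):
Peg 0: [1]
Peg 1: [5]
Peg 2: [4, 3, 2]

After move 3 (0->1):
Peg 0: []
Peg 1: [5, 1]
Peg 2: [4, 3, 2]

After move 4 (2->0):
Peg 0: [2]
Peg 1: [5, 1]
Peg 2: [4, 3]

After move 5 (1->0):
Peg 0: [2, 1]
Peg 1: [5]
Peg 2: [4, 3]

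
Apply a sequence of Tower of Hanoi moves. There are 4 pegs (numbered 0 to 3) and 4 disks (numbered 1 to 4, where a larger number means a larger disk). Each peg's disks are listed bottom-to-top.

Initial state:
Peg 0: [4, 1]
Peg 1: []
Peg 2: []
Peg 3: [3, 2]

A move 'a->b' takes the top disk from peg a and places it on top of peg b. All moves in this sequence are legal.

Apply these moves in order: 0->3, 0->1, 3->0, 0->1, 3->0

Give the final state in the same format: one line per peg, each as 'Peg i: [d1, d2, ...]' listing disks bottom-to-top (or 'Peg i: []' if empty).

Answer: Peg 0: [2]
Peg 1: [4, 1]
Peg 2: []
Peg 3: [3]

Derivation:
After move 1 (0->3):
Peg 0: [4]
Peg 1: []
Peg 2: []
Peg 3: [3, 2, 1]

After move 2 (0->1):
Peg 0: []
Peg 1: [4]
Peg 2: []
Peg 3: [3, 2, 1]

After move 3 (3->0):
Peg 0: [1]
Peg 1: [4]
Peg 2: []
Peg 3: [3, 2]

After move 4 (0->1):
Peg 0: []
Peg 1: [4, 1]
Peg 2: []
Peg 3: [3, 2]

After move 5 (3->0):
Peg 0: [2]
Peg 1: [4, 1]
Peg 2: []
Peg 3: [3]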